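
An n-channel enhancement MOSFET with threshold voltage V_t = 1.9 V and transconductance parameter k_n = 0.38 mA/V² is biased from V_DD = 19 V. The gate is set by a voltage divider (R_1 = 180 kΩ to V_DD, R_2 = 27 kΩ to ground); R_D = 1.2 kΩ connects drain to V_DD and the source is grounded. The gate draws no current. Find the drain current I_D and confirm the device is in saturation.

V_G = V_DD·R_2/(R_1+R_2) = 19×27/207 = 2.48 V. With the source grounded, V_GS = V_G = 2.48 V.
Assume saturation: I_D = (k_n/2)(V_GS − V_t)² = (0.38/2)×(2.48 − 1.9)² = 0.19×0.578² = 0.0635 mA.
V_DS = V_DD − I_D·R_D = 19 − 0.0635×1.2 = 18.9 V.
Saturation requires V_DS ≥ V_GS − V_t = 0.578 V; 18.9 ≥ 0.578 ✓.

I_D ≈ 0.064 mA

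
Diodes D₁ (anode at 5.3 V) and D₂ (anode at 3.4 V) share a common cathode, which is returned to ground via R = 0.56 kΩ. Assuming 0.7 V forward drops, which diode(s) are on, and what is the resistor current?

Only D₁ conducts; I_R ≈ 8.2 mA

Assume both conduct. Then node N would need to be at both 5.3−0.7 = 4.6 V and 3.4−0.7 = 2.7 V, which is impossible.
Assume only D₁ conducts: V_N = 5.3 − 0.7 = 4.6 V, so I_R = 4.6/0.56 = 8.21 mA.
Check D₂: its anode-to-cathode voltage is 3.4 − 4.6 = -1.2 V < 0.7 V, so it is off. The assumption is consistent.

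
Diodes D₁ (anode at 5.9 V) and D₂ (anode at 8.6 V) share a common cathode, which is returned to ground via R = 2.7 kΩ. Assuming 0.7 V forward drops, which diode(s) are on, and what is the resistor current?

Assume both conduct. Then node N would need to be at both 5.9−0.7 = 5.2 V and 8.6−0.7 = 7.9 V, which is impossible.
Assume only D₂ conducts: V_N = 8.6 − 0.7 = 7.9 V, so I_R = 7.9/2.7 = 2.93 mA.
Check D₁: its anode-to-cathode voltage is 5.9 − 7.9 = -2 V < 0.7 V, so it is off. The assumption is consistent.

Only D₂ conducts; I_R ≈ 2.9 mA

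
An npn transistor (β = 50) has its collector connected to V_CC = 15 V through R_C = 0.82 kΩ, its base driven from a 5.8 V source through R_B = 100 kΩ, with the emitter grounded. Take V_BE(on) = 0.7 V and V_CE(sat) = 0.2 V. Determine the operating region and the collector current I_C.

Assume active. Base-emitter loop: I_B = (V_BB − V_BE)/R_B = (5.8 − 0.7)/100 = 0.051 mA.
I_C = β·I_B = 50×0.051 = 2.55 mA.
V_CE = V_CC − I_C·R_C = 15 − 2.55×0.82 = 12.9 V > V_CE(sat), so the active-region assumption holds.

active; I_C ≈ 2.5 mA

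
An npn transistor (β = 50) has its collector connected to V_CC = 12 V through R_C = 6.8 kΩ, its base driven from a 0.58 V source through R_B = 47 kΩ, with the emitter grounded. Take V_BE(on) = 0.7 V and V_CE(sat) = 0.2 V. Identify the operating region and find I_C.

cutoff; I_C ≈ 0

V_BB = 0.58 V ≤ V_BE(on) = 0.7 V, so the base-emitter junction is not forward biased.
The transistor is in cutoff: I_B = I_C = 0.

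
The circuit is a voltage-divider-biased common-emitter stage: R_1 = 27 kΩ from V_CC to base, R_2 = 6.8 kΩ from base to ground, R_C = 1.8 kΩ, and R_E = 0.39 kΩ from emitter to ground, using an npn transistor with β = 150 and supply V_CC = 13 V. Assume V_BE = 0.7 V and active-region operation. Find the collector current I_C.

I_C ≈ 4.5 mA

Thevenize the base divider: V_Th = V_CC·R_2/(R_1+R_2) = 13×6.8/33.8 = 2.62 V, R_Th = R_1‖R_2 = 5.43 kΩ.
Base-emitter loop: V_Th = I_B·R_Th + V_BE + (β+1)I_B·R_E, so I_B = (2.62 − 0.7) / (5.43 + 151×0.39) = 0.0298 mA.
I_C = β·I_B = 150×0.0298 = 4.47 mA, and I_E = (β+1)I_B = 4.5 mA.
V_CE = V_CC − I_C·R_C − I_E·R_E = 13 − 4.47×1.8 − 4.5×0.39 = 3.21 V.
V_CE = 3.21 V > 0.2 V confirms active-region operation.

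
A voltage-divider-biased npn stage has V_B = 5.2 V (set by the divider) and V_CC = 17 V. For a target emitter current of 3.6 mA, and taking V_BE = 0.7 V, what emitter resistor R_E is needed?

V_E = V_B − V_BE = 5.2 − 0.7 = 4.5 V.
R_E = V_E / I_E = 4.5 / 3.6 = 1.25 kΩ.

R_E ≈ 1.2 kΩ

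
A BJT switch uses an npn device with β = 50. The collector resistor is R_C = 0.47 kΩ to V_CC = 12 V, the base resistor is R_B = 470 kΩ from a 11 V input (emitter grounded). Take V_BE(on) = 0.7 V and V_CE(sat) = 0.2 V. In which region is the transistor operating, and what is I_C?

active; I_C ≈ 1.1 mA

Assume active. Base-emitter loop: I_B = (V_BB − V_BE)/R_B = (11 − 0.7)/470 = 0.0219 mA.
I_C = β·I_B = 50×0.0219 = 1.1 mA.
V_CE = V_CC − I_C·R_C = 12 − 1.1×0.47 = 11.5 V > V_CE(sat), so the active-region assumption holds.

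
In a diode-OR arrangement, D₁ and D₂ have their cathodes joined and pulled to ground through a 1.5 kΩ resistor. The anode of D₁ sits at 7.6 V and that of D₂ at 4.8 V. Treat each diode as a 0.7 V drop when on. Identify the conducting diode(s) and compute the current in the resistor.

Only D₁ conducts; I_R ≈ 4.6 mA

Assume both conduct. Then node N would need to be at both 7.6−0.7 = 6.9 V and 4.8−0.7 = 4.1 V, which is impossible.
Assume only D₁ conducts: V_N = 7.6 − 0.7 = 6.9 V, so I_R = 6.9/1.5 = 4.6 mA.
Check D₂: its anode-to-cathode voltage is 4.8 − 6.9 = -2.1 V < 0.7 V, so it is off. The assumption is consistent.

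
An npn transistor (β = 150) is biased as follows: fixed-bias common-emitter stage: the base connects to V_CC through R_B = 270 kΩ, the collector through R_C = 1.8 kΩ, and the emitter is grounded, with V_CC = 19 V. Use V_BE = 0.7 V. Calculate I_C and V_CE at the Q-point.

Base loop: V_CC = I_B·R_B + V_BE, so I_B = (19 − 0.7)/270 kΩ = 0.0678 mA.
In the active region I_C = β·I_B = 150 × 0.0678 = 10.2 mA.
Collector loop: V_CE = V_CC − I_C·R_C = 19 − 10.2×1.8 = 0.7 V.
Since V_CE = 0.7 V > V_CE(sat) ≈ 0.2 V, the transistor is in the active region as assumed.

I_C ≈ 10 mA, V_CE ≈ 0.7 V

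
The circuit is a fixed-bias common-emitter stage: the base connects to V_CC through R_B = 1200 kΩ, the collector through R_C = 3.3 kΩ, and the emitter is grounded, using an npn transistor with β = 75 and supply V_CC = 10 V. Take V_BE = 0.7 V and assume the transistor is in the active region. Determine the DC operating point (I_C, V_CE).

Base loop: V_CC = I_B·R_B + V_BE, so I_B = (10 − 0.7)/1200 kΩ = 0.00775 mA.
In the active region I_C = β·I_B = 75 × 0.00775 = 0.581 mA.
Collector loop: V_CE = V_CC − I_C·R_C = 10 − 0.581×3.3 = 8.08 V.
Since V_CE = 8.08 V > V_CE(sat) ≈ 0.2 V, the transistor is in the active region as assumed.

I_C ≈ 0.58 mA, V_CE ≈ 8.1 V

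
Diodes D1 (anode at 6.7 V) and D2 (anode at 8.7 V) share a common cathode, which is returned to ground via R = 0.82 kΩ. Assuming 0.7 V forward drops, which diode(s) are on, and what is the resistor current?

Assume both conduct. Then node N would need to be at both 6.7−0.7 = 6 V and 8.7−0.7 = 8 V, which is impossible.
Assume only D2 conducts: V_N = 8.7 − 0.7 = 8 V, so I_R = 8/0.82 = 9.76 mA.
Check D1: its anode-to-cathode voltage is 6.7 − 8 = -1.3 V < 0.7 V, so it is off. The assumption is consistent.

Only D2 conducts; I_R ≈ 9.8 mA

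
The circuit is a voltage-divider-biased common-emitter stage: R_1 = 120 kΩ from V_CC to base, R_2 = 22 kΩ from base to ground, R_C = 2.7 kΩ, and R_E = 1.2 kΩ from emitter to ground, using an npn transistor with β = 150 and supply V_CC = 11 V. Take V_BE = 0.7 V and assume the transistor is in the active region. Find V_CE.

V_CE ≈ 8.1 V

Thevenize the base divider: V_Th = V_CC·R_2/(R_1+R_2) = 11×22/142 = 1.7 V, R_Th = R_1‖R_2 = 18.6 kΩ.
Base-emitter loop: V_Th = I_B·R_Th + V_BE + (β+1)I_B·R_E, so I_B = (1.7 − 0.7) / (18.6 + 151×1.2) = 0.00503 mA.
I_C = β·I_B = 150×0.00503 = 0.754 mA, and I_E = (β+1)I_B = 0.759 mA.
V_CE = V_CC − I_C·R_C − I_E·R_E = 11 − 0.754×2.7 − 0.759×1.2 = 8.05 V.
V_CE = 8.05 V > 0.2 V confirms active-region operation.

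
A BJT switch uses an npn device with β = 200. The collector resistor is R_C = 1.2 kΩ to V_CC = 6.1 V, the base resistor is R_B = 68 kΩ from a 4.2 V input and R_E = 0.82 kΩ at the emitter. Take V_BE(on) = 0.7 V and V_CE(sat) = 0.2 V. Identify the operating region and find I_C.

saturation; I_C ≈ 2.9 mA

Assume active: I_B = (4.2 − 0.7)/(68 + 201×0.82) = 0.015 mA, I_C = β·I_B = 3.01 mA.
Then V_CE = 6.1 − 3.01×1.2 − 3.02×0.82 = 0.0143 V < 0.2 V — the active assumption fails.
Re-solve with V_CE = 0.2 V. KCL at the emitter: V_E/R_E = (V_BB−0.7−V_E)/R_B + (V_CC−0.2−V_E)/R_C, giving V_E = 2.4 V.
I_C = (V_CC − 0.2 − V_E)/R_C = (5.9 − 2.4)/1.2 = 2.91 mA.
Check: I_B = (3.5 − 2.4)/68 = 0.0161 mA, and β·I_B = 3.23 mA > I_C, confirming saturation.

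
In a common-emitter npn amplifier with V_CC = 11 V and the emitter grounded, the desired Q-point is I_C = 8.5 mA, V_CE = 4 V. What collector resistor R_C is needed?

R_C ≈ 0.82 kΩ

Collector loop: V_CC = I_C·R_C + V_CE.
R_C = (V_CC − V_CE)/I_C = (11 − 4)/8.5 = 0.824 kΩ.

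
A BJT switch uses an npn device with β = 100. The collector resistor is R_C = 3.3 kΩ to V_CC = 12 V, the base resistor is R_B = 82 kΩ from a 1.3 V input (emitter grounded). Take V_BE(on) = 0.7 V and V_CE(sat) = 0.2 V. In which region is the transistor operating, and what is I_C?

Assume active. Base-emitter loop: I_B = (V_BB − V_BE)/R_B = (1.3 − 0.7)/82 = 0.00732 mA.
I_C = β·I_B = 100×0.00732 = 0.732 mA.
V_CE = V_CC − I_C·R_C = 12 − 0.732×3.3 = 9.59 V > V_CE(sat), so the active-region assumption holds.

active; I_C ≈ 0.73 mA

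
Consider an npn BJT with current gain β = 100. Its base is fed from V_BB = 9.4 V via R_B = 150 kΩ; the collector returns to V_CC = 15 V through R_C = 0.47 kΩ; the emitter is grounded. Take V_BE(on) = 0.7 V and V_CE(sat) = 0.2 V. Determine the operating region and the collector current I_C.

Assume active. Base-emitter loop: I_B = (V_BB − V_BE)/R_B = (9.4 − 0.7)/150 = 0.058 mA.
I_C = β·I_B = 100×0.058 = 5.8 mA.
V_CE = V_CC − I_C·R_C = 15 − 5.8×0.47 = 12.3 V > V_CE(sat), so the active-region assumption holds.

active; I_C ≈ 5.8 mA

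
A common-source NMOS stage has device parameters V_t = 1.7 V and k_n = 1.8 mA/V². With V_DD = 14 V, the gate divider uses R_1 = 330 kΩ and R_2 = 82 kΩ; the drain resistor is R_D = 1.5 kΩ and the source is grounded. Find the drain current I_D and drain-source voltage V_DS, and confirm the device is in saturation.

I_D ≈ 1.1 mA, V_DS ≈ 12 V

V_G = V_DD·R_2/(R_1+R_2) = 14×82/412 = 2.79 V. With the source grounded, V_GS = V_G = 2.79 V.
Assume saturation: I_D = (k_n/2)(V_GS − V_t)² = (1.8/2)×(2.79 − 1.7)² = 0.9×1.09² = 1.06 mA.
V_DS = V_DD − I_D·R_D = 14 − 1.06×1.5 = 12.4 V.
Saturation requires V_DS ≥ V_GS − V_t = 1.09 V; 12.4 ≥ 1.09 ✓.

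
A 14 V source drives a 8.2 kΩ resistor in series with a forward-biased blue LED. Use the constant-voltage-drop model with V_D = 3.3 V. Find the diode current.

KVL around the loop: 14 = V_D + I·R = 3.3 + I × 8.2 kΩ.
So I = (14 − 3.3) / 8.2 kΩ = 10.7 / 8.2 = 1.3 mA.

I ≈ 1.3 mA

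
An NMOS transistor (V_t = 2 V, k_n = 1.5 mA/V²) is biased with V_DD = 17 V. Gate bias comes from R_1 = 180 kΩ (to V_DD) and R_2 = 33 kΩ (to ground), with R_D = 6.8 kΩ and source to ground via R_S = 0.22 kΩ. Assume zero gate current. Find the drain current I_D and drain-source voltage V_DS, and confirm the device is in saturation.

I_D ≈ 0.25 mA, V_DS ≈ 15 V

V_G = V_DD·R_2/(R_1+R_2) = 17×33/213 = 2.63 V.
Assume saturation: I_D = (k_n/2)(V_GS − V_t)² with V_GS = V_G − I_D·R_S = 2.63 − 0.22·I_D.
Substituting gives 0.0363·I_D² − 1.21·I_D + 0.301 = 0, with roots I_D = 0.251 or 33.1 mA.
The root I_D = 33.1 mA gives V_GS = -4.64 V ≤ V_t, so take I_D = 0.251 mA.
Then V_GS = 2.58 V and V_DS = V_DD − I_D(R_D+R_S) = 17 − 0.251×7.02 = 15.2 V.
Saturation requires V_DS ≥ V_GS − V_t = 0.579 V; 15.2 ≥ 0.579 ✓.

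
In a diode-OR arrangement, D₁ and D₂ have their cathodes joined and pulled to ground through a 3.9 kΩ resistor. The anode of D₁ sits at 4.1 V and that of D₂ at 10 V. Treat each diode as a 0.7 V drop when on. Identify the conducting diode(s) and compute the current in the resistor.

Assume both conduct. Then node N would need to be at both 4.1−0.7 = 3.4 V and 10−0.7 = 9.3 V, which is impossible.
Assume only D₂ conducts: V_N = 10 − 0.7 = 9.3 V, so I_R = 9.3/3.9 = 2.38 mA.
Check D₁: its anode-to-cathode voltage is 4.1 − 9.3 = -5.2 V < 0.7 V, so it is off. The assumption is consistent.

Only D₂ conducts; I_R ≈ 2.4 mA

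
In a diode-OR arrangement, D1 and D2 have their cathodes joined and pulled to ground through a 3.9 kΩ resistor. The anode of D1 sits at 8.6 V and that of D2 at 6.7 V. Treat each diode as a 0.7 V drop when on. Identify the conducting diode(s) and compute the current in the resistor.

Only D1 conducts; I_R ≈ 2 mA

Assume both conduct. Then node N would need to be at both 8.6−0.7 = 7.9 V and 6.7−0.7 = 6 V, which is impossible.
Assume only D1 conducts: V_N = 8.6 − 0.7 = 7.9 V, so I_R = 7.9/3.9 = 2.03 mA.
Check D2: its anode-to-cathode voltage is 6.7 − 7.9 = -1.2 V < 0.7 V, so it is off. The assumption is consistent.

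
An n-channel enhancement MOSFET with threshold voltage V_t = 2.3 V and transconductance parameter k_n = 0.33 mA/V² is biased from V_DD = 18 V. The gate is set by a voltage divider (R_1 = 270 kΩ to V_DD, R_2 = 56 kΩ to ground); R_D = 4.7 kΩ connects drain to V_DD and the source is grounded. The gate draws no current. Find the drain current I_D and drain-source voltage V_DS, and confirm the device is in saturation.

I_D ≈ 0.1 mA, V_DS ≈ 18 V

V_G = V_DD·R_2/(R_1+R_2) = 18×56/326 = 3.09 V. With the source grounded, V_GS = V_G = 3.09 V.
Assume saturation: I_D = (k_n/2)(V_GS − V_t)² = (0.33/2)×(3.09 − 2.3)² = 0.165×0.792² = 0.104 mA.
V_DS = V_DD − I_D·R_D = 18 − 0.104×4.7 = 17.5 V.
Saturation requires V_DS ≥ V_GS − V_t = 0.792 V; 17.5 ≥ 0.792 ✓.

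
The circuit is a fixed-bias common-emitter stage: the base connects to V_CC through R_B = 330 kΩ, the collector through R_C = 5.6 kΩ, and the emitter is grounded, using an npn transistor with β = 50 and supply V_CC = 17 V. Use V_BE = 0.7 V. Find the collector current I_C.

Base loop: V_CC = I_B·R_B + V_BE, so I_B = (17 − 0.7)/330 kΩ = 0.0494 mA.
In the active region I_C = β·I_B = 50 × 0.0494 = 2.47 mA.
Collector loop: V_CE = V_CC − I_C·R_C = 17 − 2.47×5.6 = 3.17 V.
Since V_CE = 3.17 V > V_CE(sat) ≈ 0.2 V, the transistor is in the active region as assumed.

I_C ≈ 2.5 mA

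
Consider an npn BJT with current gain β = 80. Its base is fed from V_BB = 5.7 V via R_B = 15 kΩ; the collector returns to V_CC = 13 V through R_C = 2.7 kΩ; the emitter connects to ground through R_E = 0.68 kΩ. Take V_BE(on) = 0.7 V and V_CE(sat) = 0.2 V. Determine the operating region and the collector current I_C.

saturation; I_C ≈ 3.8 mA

Assume active: I_B = (5.7 − 0.7)/(15 + 81×0.68) = 0.0713 mA, I_C = β·I_B = 5.71 mA.
Then V_CE = 13 − 5.71×2.7 − 5.78×0.68 = -6.34 V < 0.2 V — the active assumption fails.
Re-solve with V_CE = 0.2 V. KCL at the emitter: V_E/R_E = (V_BB−0.7−V_E)/R_B + (V_CC−0.2−V_E)/R_C, giving V_E = 2.66 V.
I_C = (V_CC − 0.2 − V_E)/R_C = (12.8 − 2.66)/2.7 = 3.76 mA.
Check: I_B = (5 − 2.66)/15 = 0.156 mA, and β·I_B = 12.5 mA > I_C, confirming saturation.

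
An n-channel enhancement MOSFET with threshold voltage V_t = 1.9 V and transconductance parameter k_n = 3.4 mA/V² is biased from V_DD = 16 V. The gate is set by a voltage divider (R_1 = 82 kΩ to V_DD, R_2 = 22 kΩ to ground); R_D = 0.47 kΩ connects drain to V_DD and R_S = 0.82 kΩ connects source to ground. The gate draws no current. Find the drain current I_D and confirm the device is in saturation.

I_D ≈ 0.92 mA

V_G = V_DD·R_2/(R_1+R_2) = 16×22/104 = 3.38 V.
Assume saturation: I_D = (k_n/2)(V_GS − V_t)² with V_GS = V_G − I_D·R_S = 3.38 − 0.82·I_D.
Substituting gives 1.14·I_D² − 5.14·I_D + 3.75 = 0, with roots I_D = 0.916 or 3.58 mA.
The root I_D = 3.58 mA gives V_GS = 0.449 V ≤ V_t, so take I_D = 0.916 mA.
Then V_GS = 2.63 V and V_DS = V_DD − I_D(R_D+R_S) = 16 − 0.916×1.29 = 14.8 V.
Saturation requires V_DS ≥ V_GS − V_t = 0.734 V; 14.8 ≥ 0.734 ✓.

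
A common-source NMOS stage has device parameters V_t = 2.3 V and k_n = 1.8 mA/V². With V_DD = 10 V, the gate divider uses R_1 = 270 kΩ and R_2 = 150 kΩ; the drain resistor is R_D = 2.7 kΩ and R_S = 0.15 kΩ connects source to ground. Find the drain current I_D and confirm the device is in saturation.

V_G = V_DD·R_2/(R_1+R_2) = 10×150/420 = 3.57 V.
Assume saturation: I_D = (k_n/2)(V_GS − V_t)² with V_GS = V_G − I_D·R_S = 3.57 − 0.15·I_D.
Substituting gives 0.0203·I_D² − 1.34·I_D + 1.45 = 0, with roots I_D = 1.1 or 65.2 mA.
The root I_D = 65.2 mA gives V_GS = -6.21 V ≤ V_t, so take I_D = 1.1 mA.
Then V_GS = 3.41 V and V_DS = V_DD − I_D(R_D+R_S) = 10 − 1.1×2.85 = 6.86 V.
Saturation requires V_DS ≥ V_GS − V_t = 1.11 V; 6.86 ≥ 1.11 ✓.

I_D ≈ 1.1 mA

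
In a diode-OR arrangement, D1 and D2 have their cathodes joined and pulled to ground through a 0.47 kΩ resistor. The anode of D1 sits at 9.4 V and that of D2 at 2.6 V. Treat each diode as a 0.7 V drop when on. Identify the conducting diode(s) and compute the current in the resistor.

Only D1 conducts; I_R ≈ 19 mA

Assume both conduct. Then node N would need to be at both 9.4−0.7 = 8.7 V and 2.6−0.7 = 1.9 V, which is impossible.
Assume only D1 conducts: V_N = 9.4 − 0.7 = 8.7 V, so I_R = 8.7/0.47 = 18.5 mA.
Check D2: its anode-to-cathode voltage is 2.6 − 8.7 = -6.1 V < 0.7 V, so it is off. The assumption is consistent.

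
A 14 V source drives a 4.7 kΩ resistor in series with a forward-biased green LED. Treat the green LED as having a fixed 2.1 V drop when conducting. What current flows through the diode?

KVL around the loop: 14 = V_D + I·R = 2.1 + I × 4.7 kΩ.
So I = (14 − 2.1) / 4.7 kΩ = 11.9 / 4.7 = 2.53 mA.

I ≈ 2.5 mA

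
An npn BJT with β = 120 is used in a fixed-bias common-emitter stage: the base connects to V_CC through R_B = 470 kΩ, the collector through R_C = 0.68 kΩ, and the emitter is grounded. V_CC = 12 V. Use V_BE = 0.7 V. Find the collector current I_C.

Base loop: V_CC = I_B·R_B + V_BE, so I_B = (12 − 0.7)/470 kΩ = 0.024 mA.
In the active region I_C = β·I_B = 120 × 0.024 = 2.89 mA.
Collector loop: V_CE = V_CC − I_C·R_C = 12 − 2.89×0.68 = 10 V.
Since V_CE = 10 V > V_CE(sat) ≈ 0.2 V, the transistor is in the active region as assumed.

I_C ≈ 2.9 mA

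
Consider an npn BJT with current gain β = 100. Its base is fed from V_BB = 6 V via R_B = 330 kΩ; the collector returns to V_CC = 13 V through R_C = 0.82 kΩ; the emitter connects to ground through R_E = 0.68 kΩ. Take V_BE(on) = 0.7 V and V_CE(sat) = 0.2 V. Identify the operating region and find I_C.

Assume active. Base-emitter loop: I_B = (V_BB − V_BE)/(R_B + (β+1)R_E) = (6 − 0.7)/(330 + 101×0.68) = 0.0133 mA.
I_C = β·I_B = 100×0.0133 = 1.33 mA.
V_CE = V_CC − I_C·R_C − I_E·R_E = 13 − 1.33×0.82 − 1.34×0.68 = 11 V > V_CE(sat), so the active-region assumption holds.

active; I_C ≈ 1.3 mA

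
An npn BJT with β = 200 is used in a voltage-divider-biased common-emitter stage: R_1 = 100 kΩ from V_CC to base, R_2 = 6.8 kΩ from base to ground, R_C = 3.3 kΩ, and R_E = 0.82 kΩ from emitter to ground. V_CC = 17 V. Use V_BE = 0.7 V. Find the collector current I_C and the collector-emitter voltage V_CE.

I_C ≈ 0.45 mA, V_CE ≈ 15 V

Thevenize the base divider: V_Th = V_CC·R_2/(R_1+R_2) = 17×6.8/107 = 1.08 V, R_Th = R_1‖R_2 = 6.37 kΩ.
Base-emitter loop: V_Th = I_B·R_Th + V_BE + (β+1)I_B·R_E, so I_B = (1.08 − 0.7) / (6.37 + 201×0.82) = 0.00223 mA.
I_C = β·I_B = 200×0.00223 = 0.447 mA, and I_E = (β+1)I_B = 0.449 mA.
V_CE = V_CC − I_C·R_C − I_E·R_E = 17 − 0.447×3.3 − 0.449×0.82 = 15.2 V.
V_CE = 15.2 V > 0.2 V confirms active-region operation.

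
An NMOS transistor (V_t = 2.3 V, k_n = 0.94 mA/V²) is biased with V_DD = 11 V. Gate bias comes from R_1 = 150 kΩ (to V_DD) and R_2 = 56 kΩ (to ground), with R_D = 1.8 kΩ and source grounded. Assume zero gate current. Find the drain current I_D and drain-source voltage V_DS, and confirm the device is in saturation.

V_G = V_DD·R_2/(R_1+R_2) = 11×56/206 = 2.99 V. With the source grounded, V_GS = V_G = 2.99 V.
Assume saturation: I_D = (k_n/2)(V_GS − V_t)² = (0.94/2)×(2.99 − 2.3)² = 0.47×0.69² = 0.224 mA.
V_DS = V_DD − I_D·R_D = 11 − 0.224×1.8 = 10.6 V.
Saturation requires V_DS ≥ V_GS − V_t = 0.69 V; 10.6 ≥ 0.69 ✓.

I_D ≈ 0.22 mA, V_DS ≈ 11 V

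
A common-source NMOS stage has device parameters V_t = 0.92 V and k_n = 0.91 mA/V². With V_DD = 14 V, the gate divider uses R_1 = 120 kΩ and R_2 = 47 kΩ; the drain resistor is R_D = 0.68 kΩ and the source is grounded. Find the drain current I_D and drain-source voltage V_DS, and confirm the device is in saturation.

I_D ≈ 4.2 mA, V_DS ≈ 11 V

V_G = V_DD·R_2/(R_1+R_2) = 14×47/167 = 3.94 V. With the source grounded, V_GS = V_G = 3.94 V.
Assume saturation: I_D = (k_n/2)(V_GS − V_t)² = (0.91/2)×(3.94 − 0.92)² = 0.455×3.02² = 4.15 mA.
V_DS = V_DD − I_D·R_D = 14 − 4.15×0.68 = 11.2 V.
Saturation requires V_DS ≥ V_GS − V_t = 3.02 V; 11.2 ≥ 3.02 ✓.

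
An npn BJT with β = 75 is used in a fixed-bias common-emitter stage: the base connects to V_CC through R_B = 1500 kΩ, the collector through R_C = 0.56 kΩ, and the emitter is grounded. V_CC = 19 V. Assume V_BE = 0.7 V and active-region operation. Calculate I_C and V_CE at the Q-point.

Base loop: V_CC = I_B·R_B + V_BE, so I_B = (19 − 0.7)/1500 kΩ = 0.0122 mA.
In the active region I_C = β·I_B = 75 × 0.0122 = 0.915 mA.
Collector loop: V_CE = V_CC − I_C·R_C = 19 − 0.915×0.56 = 18.5 V.
Since V_CE = 18.5 V > V_CE(sat) ≈ 0.2 V, the transistor is in the active region as assumed.

I_C ≈ 0.92 mA, V_CE ≈ 18 V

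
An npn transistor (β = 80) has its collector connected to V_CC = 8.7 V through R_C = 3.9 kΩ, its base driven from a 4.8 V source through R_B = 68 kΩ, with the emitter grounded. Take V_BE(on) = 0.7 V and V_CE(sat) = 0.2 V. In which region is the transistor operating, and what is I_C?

Assume active: I_B = (4.8 − 0.7)/68 = 0.0603 mA, giving I_C = β·I_B = 4.82 mA.
But then V_CE = 8.7 − 4.82×3.9 = -10.1 V < V_CE(sat) = 0.2 V — impossible in the active region.
So the transistor is saturated. With V_CE = 0.2 V, I_C = (V_CC − 0.2)/R_C = 8.5/3.9 = 2.18 mA.
Check: β·I_B = 4.82 mA > I_C = 2.18 mA, confirming saturation.

saturation; I_C ≈ 2.2 mA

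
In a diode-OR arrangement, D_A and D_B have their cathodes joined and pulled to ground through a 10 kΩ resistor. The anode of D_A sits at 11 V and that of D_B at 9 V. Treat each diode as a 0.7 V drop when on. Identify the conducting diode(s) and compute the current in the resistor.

Only D_A conducts; I_R ≈ 1 mA

Assume both conduct. Then node N would need to be at both 11−0.7 = 10.3 V and 9−0.7 = 8.3 V, which is impossible.
Assume only D_A conducts: V_N = 11 − 0.7 = 10.3 V, so I_R = 10.3/10 = 1.03 mA.
Check D_B: its anode-to-cathode voltage is 9 − 10.3 = -1.3 V < 0.7 V, so it is off. The assumption is consistent.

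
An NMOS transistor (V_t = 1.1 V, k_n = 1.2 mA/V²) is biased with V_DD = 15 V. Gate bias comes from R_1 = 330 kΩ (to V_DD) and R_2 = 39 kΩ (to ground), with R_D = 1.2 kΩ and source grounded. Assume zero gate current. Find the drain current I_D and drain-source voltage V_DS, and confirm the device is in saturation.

V_G = V_DD·R_2/(R_1+R_2) = 15×39/369 = 1.59 V. With the source grounded, V_GS = V_G = 1.59 V.
Assume saturation: I_D = (k_n/2)(V_GS − V_t)² = (1.2/2)×(1.59 − 1.1)² = 0.6×0.485² = 0.141 mA.
V_DS = V_DD − I_D·R_D = 15 − 0.141×1.2 = 14.8 V.
Saturation requires V_DS ≥ V_GS − V_t = 0.485 V; 14.8 ≥ 0.485 ✓.

I_D ≈ 0.14 mA, V_DS ≈ 15 V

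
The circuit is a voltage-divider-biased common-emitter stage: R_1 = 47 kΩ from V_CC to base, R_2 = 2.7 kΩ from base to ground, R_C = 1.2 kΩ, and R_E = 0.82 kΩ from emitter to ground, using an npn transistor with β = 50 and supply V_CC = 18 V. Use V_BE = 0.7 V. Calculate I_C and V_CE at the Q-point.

I_C ≈ 0.31 mA, V_CE ≈ 17 V

Thevenize the base divider: V_Th = V_CC·R_2/(R_1+R_2) = 18×2.7/49.7 = 0.978 V, R_Th = R_1‖R_2 = 2.55 kΩ.
Base-emitter loop: V_Th = I_B·R_Th + V_BE + (β+1)I_B·R_E, so I_B = (0.978 − 0.7) / (2.55 + 51×0.82) = 0.00626 mA.
I_C = β·I_B = 50×0.00626 = 0.313 mA, and I_E = (β+1)I_B = 0.319 mA.
V_CE = V_CC − I_C·R_C − I_E·R_E = 18 − 0.313×1.2 − 0.319×0.82 = 17.4 V.
V_CE = 17.4 V > 0.2 V confirms active-region operation.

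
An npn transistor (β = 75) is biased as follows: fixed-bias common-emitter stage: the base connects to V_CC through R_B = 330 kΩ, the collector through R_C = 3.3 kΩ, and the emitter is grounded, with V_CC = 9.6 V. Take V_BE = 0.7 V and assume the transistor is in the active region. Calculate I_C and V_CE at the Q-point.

I_C ≈ 2 mA, V_CE ≈ 2.9 V

Base loop: V_CC = I_B·R_B + V_BE, so I_B = (9.6 − 0.7)/330 kΩ = 0.027 mA.
In the active region I_C = β·I_B = 75 × 0.027 = 2.02 mA.
Collector loop: V_CE = V_CC − I_C·R_C = 9.6 − 2.02×3.3 = 2.92 V.
Since V_CE = 2.92 V > V_CE(sat) ≈ 0.2 V, the transistor is in the active region as assumed.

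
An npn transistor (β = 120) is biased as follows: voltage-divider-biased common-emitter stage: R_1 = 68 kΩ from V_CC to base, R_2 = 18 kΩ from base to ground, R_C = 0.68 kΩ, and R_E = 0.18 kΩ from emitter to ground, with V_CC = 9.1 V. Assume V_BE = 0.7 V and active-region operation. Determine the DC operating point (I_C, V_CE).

I_C ≈ 4 mA, V_CE ≈ 5.6 V

Thevenize the base divider: V_Th = V_CC·R_2/(R_1+R_2) = 9.1×18/86 = 1.9 V, R_Th = R_1‖R_2 = 14.2 kΩ.
Base-emitter loop: V_Th = I_B·R_Th + V_BE + (β+1)I_B·R_E, so I_B = (1.9 − 0.7) / (14.2 + 121×0.18) = 0.0335 mA.
I_C = β·I_B = 120×0.0335 = 4.01 mA, and I_E = (β+1)I_B = 4.05 mA.
V_CE = V_CC − I_C·R_C − I_E·R_E = 9.1 − 4.01×0.68 − 4.05×0.18 = 5.64 V.
V_CE = 5.64 V > 0.2 V confirms active-region operation.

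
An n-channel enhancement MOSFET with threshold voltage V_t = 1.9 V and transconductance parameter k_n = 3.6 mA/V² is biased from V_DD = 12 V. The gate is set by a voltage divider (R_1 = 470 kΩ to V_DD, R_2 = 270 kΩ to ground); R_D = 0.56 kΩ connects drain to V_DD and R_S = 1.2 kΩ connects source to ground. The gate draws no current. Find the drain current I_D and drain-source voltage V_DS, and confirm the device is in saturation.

V_G = V_DD·R_2/(R_1+R_2) = 12×270/740 = 4.38 V.
Assume saturation: I_D = (k_n/2)(V_GS − V_t)² with V_GS = V_G − I_D·R_S = 4.38 − 1.2·I_D.
Substituting gives 2.59·I_D² − 11.7·I_D + 11.1 = 0, with roots I_D = 1.34 or 3.17 mA.
The root I_D = 3.17 mA gives V_GS = 0.573 V ≤ V_t, so take I_D = 1.34 mA.
Then V_GS = 2.76 V and V_DS = V_DD − I_D(R_D+R_S) = 12 − 1.34×1.76 = 9.63 V.
Saturation requires V_DS ≥ V_GS − V_t = 0.864 V; 9.63 ≥ 0.864 ✓.

I_D ≈ 1.3 mA, V_DS ≈ 9.6 V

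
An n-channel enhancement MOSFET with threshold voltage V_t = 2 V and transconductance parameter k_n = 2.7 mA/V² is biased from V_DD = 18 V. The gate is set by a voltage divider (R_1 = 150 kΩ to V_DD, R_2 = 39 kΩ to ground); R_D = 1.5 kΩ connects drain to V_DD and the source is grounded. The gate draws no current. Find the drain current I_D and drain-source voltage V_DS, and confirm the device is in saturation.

V_G = V_DD·R_2/(R_1+R_2) = 18×39/189 = 3.71 V. With the source grounded, V_GS = V_G = 3.71 V.
Assume saturation: I_D = (k_n/2)(V_GS − V_t)² = (2.7/2)×(3.71 − 2)² = 1.35×1.71² = 3.97 mA.
V_DS = V_DD − I_D·R_D = 18 − 3.97×1.5 = 12 V.
Saturation requires V_DS ≥ V_GS − V_t = 1.71 V; 12 ≥ 1.71 ✓.

I_D ≈ 4 mA, V_DS ≈ 12 V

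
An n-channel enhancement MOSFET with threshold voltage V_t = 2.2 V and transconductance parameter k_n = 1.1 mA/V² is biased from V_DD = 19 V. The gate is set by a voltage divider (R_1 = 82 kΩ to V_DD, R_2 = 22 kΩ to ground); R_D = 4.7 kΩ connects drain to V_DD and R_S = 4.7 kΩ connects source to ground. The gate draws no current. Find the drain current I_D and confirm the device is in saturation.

I_D ≈ 0.25 mA

V_G = V_DD·R_2/(R_1+R_2) = 19×22/104 = 4.02 V.
Assume saturation: I_D = (k_n/2)(V_GS − V_t)² with V_GS = V_G − I_D·R_S = 4.02 − 4.7·I_D.
Substituting gives 12.1·I_D² − 10.4·I_D + 1.82 = 0, with roots I_D = 0.245 or 0.611 mA.
The root I_D = 0.611 mA gives V_GS = 1.15 V ≤ V_t, so take I_D = 0.245 mA.
Then V_GS = 2.87 V and V_DS = V_DD − I_D(R_D+R_S) = 19 − 0.245×9.4 = 16.7 V.
Saturation requires V_DS ≥ V_GS − V_t = 0.667 V; 16.7 ≥ 0.667 ✓.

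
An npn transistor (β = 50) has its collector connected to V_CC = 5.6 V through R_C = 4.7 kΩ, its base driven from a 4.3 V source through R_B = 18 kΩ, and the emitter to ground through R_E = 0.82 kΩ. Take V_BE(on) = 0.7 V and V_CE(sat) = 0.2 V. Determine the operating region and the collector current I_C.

Assume active: I_B = (4.3 − 0.7)/(18 + 51×0.82) = 0.0602 mA, I_C = β·I_B = 3.01 mA.
Then V_CE = 5.6 − 3.01×4.7 − 3.07×0.82 = -11.1 V < 0.2 V — the active assumption fails.
Re-solve with V_CE = 0.2 V. KCL at the emitter: V_E/R_E = (V_BB−0.7−V_E)/R_B + (V_CC−0.2−V_E)/R_C, giving V_E = 0.907 V.
I_C = (V_CC − 0.2 − V_E)/R_C = (5.4 − 0.907)/4.7 = 0.956 mA.
Check: I_B = (3.6 − 0.907)/18 = 0.15 mA, and β·I_B = 7.48 mA > I_C, confirming saturation.

saturation; I_C ≈ 0.96 mA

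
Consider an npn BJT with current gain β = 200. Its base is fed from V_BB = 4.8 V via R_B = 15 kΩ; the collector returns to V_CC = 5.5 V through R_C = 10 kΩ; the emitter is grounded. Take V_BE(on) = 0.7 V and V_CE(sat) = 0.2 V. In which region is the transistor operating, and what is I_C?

Assume active: I_B = (4.8 − 0.7)/15 = 0.273 mA, giving I_C = β·I_B = 54.7 mA.
But then V_CE = 5.5 − 54.7×10 = -541 V < V_CE(sat) = 0.2 V — impossible in the active region.
So the transistor is saturated. With V_CE = 0.2 V, I_C = (V_CC − 0.2)/R_C = 5.3/10 = 0.53 mA.
Check: β·I_B = 54.7 mA > I_C = 0.53 mA, confirming saturation.

saturation; I_C ≈ 0.53 mA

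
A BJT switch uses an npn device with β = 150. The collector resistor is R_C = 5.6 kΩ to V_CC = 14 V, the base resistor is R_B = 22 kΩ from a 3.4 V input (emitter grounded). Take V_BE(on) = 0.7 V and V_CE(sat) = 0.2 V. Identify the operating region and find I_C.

saturation; I_C ≈ 2.5 mA

Assume active: I_B = (3.4 − 0.7)/22 = 0.123 mA, giving I_C = β·I_B = 18.4 mA.
But then V_CE = 14 − 18.4×5.6 = -89.1 V < V_CE(sat) = 0.2 V — impossible in the active region.
So the transistor is saturated. With V_CE = 0.2 V, I_C = (V_CC − 0.2)/R_C = 13.8/5.6 = 2.46 mA.
Check: β·I_B = 18.4 mA > I_C = 2.46 mA, confirming saturation.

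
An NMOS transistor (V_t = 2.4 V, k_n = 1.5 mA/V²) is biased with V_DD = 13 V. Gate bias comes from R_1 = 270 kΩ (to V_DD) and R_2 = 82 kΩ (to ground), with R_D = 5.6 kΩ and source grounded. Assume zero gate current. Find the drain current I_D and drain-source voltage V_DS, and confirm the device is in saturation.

V_G = V_DD·R_2/(R_1+R_2) = 13×82/352 = 3.03 V. With the source grounded, V_GS = V_G = 3.03 V.
Assume saturation: I_D = (k_n/2)(V_GS − V_t)² = (1.5/2)×(3.03 − 2.4)² = 0.75×0.628² = 0.296 mA.
V_DS = V_DD − I_D·R_D = 13 − 0.296×5.6 = 11.3 V.
Saturation requires V_DS ≥ V_GS − V_t = 0.628 V; 11.3 ≥ 0.628 ✓.

I_D ≈ 0.3 mA, V_DS ≈ 11 V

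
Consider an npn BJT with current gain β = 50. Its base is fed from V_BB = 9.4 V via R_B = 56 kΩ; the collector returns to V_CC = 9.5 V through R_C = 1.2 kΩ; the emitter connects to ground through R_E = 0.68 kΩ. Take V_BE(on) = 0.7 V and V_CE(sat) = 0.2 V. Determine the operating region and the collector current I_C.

active; I_C ≈ 4.8 mA

Assume active. Base-emitter loop: I_B = (V_BB − V_BE)/(R_B + (β+1)R_E) = (9.4 − 0.7)/(56 + 51×0.68) = 0.0959 mA.
I_C = β·I_B = 50×0.0959 = 4.8 mA.
V_CE = V_CC − I_C·R_C − I_E·R_E = 9.5 − 4.8×1.2 − 4.89×0.68 = 0.416 V > V_CE(sat), so the active-region assumption holds.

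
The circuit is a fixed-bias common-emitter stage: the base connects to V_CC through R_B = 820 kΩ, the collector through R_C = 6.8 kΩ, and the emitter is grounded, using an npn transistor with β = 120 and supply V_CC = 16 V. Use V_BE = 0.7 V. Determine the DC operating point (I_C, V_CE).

I_C ≈ 2.2 mA, V_CE ≈ 0.77 V

Base loop: V_CC = I_B·R_B + V_BE, so I_B = (16 − 0.7)/820 kΩ = 0.0187 mA.
In the active region I_C = β·I_B = 120 × 0.0187 = 2.24 mA.
Collector loop: V_CE = V_CC − I_C·R_C = 16 − 2.24×6.8 = 0.775 V.
Since V_CE = 0.775 V > V_CE(sat) ≈ 0.2 V, the transistor is in the active region as assumed.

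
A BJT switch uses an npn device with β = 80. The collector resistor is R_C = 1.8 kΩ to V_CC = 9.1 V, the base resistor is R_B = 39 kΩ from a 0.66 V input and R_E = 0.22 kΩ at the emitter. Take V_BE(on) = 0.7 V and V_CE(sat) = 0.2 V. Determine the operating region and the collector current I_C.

V_BB = 0.66 V ≤ V_BE(on) = 0.7 V, so the base-emitter junction is not forward biased.
The transistor is in cutoff: I_B = I_C = 0.

cutoff; I_C ≈ 0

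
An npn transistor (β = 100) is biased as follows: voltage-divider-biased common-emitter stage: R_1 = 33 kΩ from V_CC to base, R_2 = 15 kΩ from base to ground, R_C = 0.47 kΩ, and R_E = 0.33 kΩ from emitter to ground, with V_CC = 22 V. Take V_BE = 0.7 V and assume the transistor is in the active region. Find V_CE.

V_CE ≈ 11 V

Thevenize the base divider: V_Th = V_CC·R_2/(R_1+R_2) = 22×15/48 = 6.88 V, R_Th = R_1‖R_2 = 10.3 kΩ.
Base-emitter loop: V_Th = I_B·R_Th + V_BE + (β+1)I_B·R_E, so I_B = (6.88 − 0.7) / (10.3 + 101×0.33) = 0.141 mA.
I_C = β·I_B = 100×0.141 = 14.1 mA, and I_E = (β+1)I_B = 14.3 mA.
V_CE = V_CC − I_C·R_C − I_E·R_E = 22 − 14.1×0.47 − 14.3×0.33 = 10.6 V.
V_CE = 10.6 V > 0.2 V confirms active-region operation.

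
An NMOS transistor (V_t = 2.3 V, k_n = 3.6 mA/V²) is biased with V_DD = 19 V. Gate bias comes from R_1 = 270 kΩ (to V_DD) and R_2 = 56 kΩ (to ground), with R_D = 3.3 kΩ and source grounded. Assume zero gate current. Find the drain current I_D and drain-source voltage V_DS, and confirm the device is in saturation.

I_D ≈ 1.7 mA, V_DS ≈ 13 V

V_G = V_DD·R_2/(R_1+R_2) = 19×56/326 = 3.26 V. With the source grounded, V_GS = V_G = 3.26 V.
Assume saturation: I_D = (k_n/2)(V_GS − V_t)² = (3.6/2)×(3.26 − 2.3)² = 1.8×0.964² = 1.67 mA.
V_DS = V_DD − I_D·R_D = 19 − 1.67×3.3 = 13.5 V.
Saturation requires V_DS ≥ V_GS − V_t = 0.964 V; 13.5 ≥ 0.964 ✓.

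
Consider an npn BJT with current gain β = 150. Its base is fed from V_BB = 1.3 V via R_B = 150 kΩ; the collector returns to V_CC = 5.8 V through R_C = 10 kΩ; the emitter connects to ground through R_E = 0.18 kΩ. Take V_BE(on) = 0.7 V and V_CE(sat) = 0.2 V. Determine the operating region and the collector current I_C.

Assume active. Base-emitter loop: I_B = (V_BB − V_BE)/(R_B + (β+1)R_E) = (1.3 − 0.7)/(150 + 151×0.18) = 0.00339 mA.
I_C = β·I_B = 150×0.00339 = 0.508 mA.
V_CE = V_CC − I_C·R_C − I_E·R_E = 5.8 − 0.508×10 − 0.511×0.18 = 0.628 V > V_CE(sat), so the active-region assumption holds.

active; I_C ≈ 0.51 mA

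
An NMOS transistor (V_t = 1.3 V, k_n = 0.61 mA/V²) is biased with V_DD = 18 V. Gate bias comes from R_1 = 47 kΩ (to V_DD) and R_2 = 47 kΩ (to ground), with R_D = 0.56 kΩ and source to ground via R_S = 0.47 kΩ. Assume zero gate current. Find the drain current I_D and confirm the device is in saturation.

V_G = V_DD·R_2/(R_1+R_2) = 18×47/94 = 9 V.
Assume saturation: I_D = (k_n/2)(V_GS − V_t)² with V_GS = V_G − I_D·R_S = 9 − 0.47·I_D.
Substituting gives 0.0674·I_D² − 3.21·I_D + 18.1 = 0, with roots I_D = 6.53 or 41.1 mA.
The root I_D = 41.1 mA gives V_GS = -10.3 V ≤ V_t, so take I_D = 6.53 mA.
Then V_GS = 5.93 V and V_DS = V_DD − I_D(R_D+R_S) = 18 − 6.53×1.03 = 11.3 V.
Saturation requires V_DS ≥ V_GS − V_t = 4.63 V; 11.3 ≥ 4.63 ✓.

I_D ≈ 6.5 mA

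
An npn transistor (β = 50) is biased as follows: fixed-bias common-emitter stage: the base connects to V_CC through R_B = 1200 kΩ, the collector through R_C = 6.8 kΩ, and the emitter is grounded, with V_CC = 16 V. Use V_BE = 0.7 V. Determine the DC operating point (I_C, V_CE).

I_C ≈ 0.64 mA, V_CE ≈ 12 V

Base loop: V_CC = I_B·R_B + V_BE, so I_B = (16 − 0.7)/1200 kΩ = 0.0128 mA.
In the active region I_C = β·I_B = 50 × 0.0128 = 0.638 mA.
Collector loop: V_CE = V_CC − I_C·R_C = 16 − 0.638×6.8 = 11.7 V.
Since V_CE = 11.7 V > V_CE(sat) ≈ 0.2 V, the transistor is in the active region as assumed.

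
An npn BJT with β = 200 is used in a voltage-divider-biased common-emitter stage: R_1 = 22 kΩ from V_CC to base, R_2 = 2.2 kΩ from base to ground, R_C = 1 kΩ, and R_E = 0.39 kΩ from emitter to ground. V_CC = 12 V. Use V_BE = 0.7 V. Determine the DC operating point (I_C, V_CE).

I_C ≈ 0.97 mA, V_CE ≈ 11 V

Thevenize the base divider: V_Th = V_CC·R_2/(R_1+R_2) = 12×2.2/24.2 = 1.09 V, R_Th = R_1‖R_2 = 2 kΩ.
Base-emitter loop: V_Th = I_B·R_Th + V_BE + (β+1)I_B·R_E, so I_B = (1.09 − 0.7) / (2 + 201×0.39) = 0.00486 mA.
I_C = β·I_B = 200×0.00486 = 0.973 mA, and I_E = (β+1)I_B = 0.977 mA.
V_CE = V_CC − I_C·R_C − I_E·R_E = 12 − 0.973×1 − 0.977×0.39 = 10.6 V.
V_CE = 10.6 V > 0.2 V confirms active-region operation.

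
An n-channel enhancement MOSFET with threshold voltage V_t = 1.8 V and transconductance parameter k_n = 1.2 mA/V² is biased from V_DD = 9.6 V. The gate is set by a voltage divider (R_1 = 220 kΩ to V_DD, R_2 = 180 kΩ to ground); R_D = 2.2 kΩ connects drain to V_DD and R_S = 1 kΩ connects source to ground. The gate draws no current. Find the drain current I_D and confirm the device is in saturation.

V_G = V_DD·R_2/(R_1+R_2) = 9.6×180/400 = 4.32 V.
Assume saturation: I_D = (k_n/2)(V_GS − V_t)² with V_GS = V_G − I_D·R_S = 4.32 − 1·I_D.
Substituting gives 0.6·I_D² − 4.02·I_D + 3.81 = 0, with roots I_D = 1.14 or 5.57 mA.
The root I_D = 5.57 mA gives V_GS = -1.25 V ≤ V_t, so take I_D = 1.14 mA.
Then V_GS = 3.18 V and V_DS = V_DD − I_D(R_D+R_S) = 9.6 − 1.14×3.2 = 5.95 V.
Saturation requires V_DS ≥ V_GS − V_t = 1.38 V; 5.95 ≥ 1.38 ✓.

I_D ≈ 1.1 mA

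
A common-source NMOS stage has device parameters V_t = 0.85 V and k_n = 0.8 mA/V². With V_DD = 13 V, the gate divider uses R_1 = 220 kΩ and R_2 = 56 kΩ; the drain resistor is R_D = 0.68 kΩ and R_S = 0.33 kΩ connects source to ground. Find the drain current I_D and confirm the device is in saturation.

V_G = V_DD·R_2/(R_1+R_2) = 13×56/276 = 2.64 V.
Assume saturation: I_D = (k_n/2)(V_GS − V_t)² with V_GS = V_G − I_D·R_S = 2.64 − 0.33·I_D.
Substituting gives 0.0436·I_D² − 1.47·I_D + 1.28 = 0, with roots I_D = 0.892 or 32.9 mA.
The root I_D = 32.9 mA gives V_GS = -8.22 V ≤ V_t, so take I_D = 0.892 mA.
Then V_GS = 2.34 V and V_DS = V_DD − I_D(R_D+R_S) = 13 − 0.892×1.01 = 12.1 V.
Saturation requires V_DS ≥ V_GS − V_t = 1.49 V; 12.1 ≥ 1.49 ✓.

I_D ≈ 0.89 mA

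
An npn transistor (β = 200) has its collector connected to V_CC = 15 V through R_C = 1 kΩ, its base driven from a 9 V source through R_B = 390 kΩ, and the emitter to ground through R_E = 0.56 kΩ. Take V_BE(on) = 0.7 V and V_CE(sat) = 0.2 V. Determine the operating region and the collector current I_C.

Assume active. Base-emitter loop: I_B = (V_BB − V_BE)/(R_B + (β+1)R_E) = (9 − 0.7)/(390 + 201×0.56) = 0.0165 mA.
I_C = β·I_B = 200×0.0165 = 3.3 mA.
V_CE = V_CC − I_C·R_C − I_E·R_E = 15 − 3.3×1 − 3.32×0.56 = 9.84 V > V_CE(sat), so the active-region assumption holds.

active; I_C ≈ 3.3 mA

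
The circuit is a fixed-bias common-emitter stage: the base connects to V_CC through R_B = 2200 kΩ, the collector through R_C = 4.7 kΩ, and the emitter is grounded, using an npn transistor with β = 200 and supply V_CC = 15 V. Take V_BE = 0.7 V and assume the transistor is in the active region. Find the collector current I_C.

I_C ≈ 1.3 mA

Base loop: V_CC = I_B·R_B + V_BE, so I_B = (15 − 0.7)/2200 kΩ = 0.0065 mA.
In the active region I_C = β·I_B = 200 × 0.0065 = 1.3 mA.
Collector loop: V_CE = V_CC − I_C·R_C = 15 − 1.3×4.7 = 8.89 V.
Since V_CE = 8.89 V > V_CE(sat) ≈ 0.2 V, the transistor is in the active region as assumed.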